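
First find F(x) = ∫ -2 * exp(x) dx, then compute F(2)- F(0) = 2 - 2*exp(2)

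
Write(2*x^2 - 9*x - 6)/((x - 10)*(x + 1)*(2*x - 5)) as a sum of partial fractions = 64/(105*(2*x - 5)) + 5/(77*(x + 1)) + 104/(165*(x - 10))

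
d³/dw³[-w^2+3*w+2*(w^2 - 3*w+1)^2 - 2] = 48*w - 72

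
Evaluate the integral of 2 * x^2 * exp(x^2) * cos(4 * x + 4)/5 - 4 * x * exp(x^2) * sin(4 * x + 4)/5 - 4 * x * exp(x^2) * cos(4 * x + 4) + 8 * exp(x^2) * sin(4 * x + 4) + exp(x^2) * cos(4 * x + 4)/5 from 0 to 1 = 2*cos(4) - 9*E*cos(8)/5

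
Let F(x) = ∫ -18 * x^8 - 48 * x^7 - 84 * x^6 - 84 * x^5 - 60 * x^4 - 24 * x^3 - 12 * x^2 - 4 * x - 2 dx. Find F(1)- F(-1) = -64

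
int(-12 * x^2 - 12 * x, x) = -4*x^3 - 6*x^2 + C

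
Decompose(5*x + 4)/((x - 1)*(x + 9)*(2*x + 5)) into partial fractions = 34/(91*(2*x + 5)) - 41/(130*(x + 9)) + 9/(70*(x - 1))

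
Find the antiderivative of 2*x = x^2 + C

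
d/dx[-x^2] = -2*x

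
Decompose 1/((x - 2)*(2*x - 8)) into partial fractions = -1/(4*(x - 2)) + 1/(4*(x - 4))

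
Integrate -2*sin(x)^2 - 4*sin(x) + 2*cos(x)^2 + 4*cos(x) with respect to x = (sqrt(2)*sin(x + pi/4) + 2)^2 + C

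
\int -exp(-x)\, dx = exp(-x) + C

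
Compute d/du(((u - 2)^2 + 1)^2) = 4*u^3 - 24*u^2 + 52*u - 40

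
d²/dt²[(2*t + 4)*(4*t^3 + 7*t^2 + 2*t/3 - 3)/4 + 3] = 24*t^2 + 45*t + 44/3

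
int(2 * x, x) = x^2 + C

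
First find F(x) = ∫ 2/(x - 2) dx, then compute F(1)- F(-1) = -2*log(3)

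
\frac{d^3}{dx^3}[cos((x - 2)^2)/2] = 4*x^3*sin(x^2 - 4*x + 4) - 24*x^2*sin(x^2 - 4*x + 4) + 48*x*sin(x^2 - 4*x + 4) - 6*x*cos(x^2 - 4*x + 4) - 32*sin(x^2 - 4*x + 4) + 12*cos(x^2 - 4*x + 4)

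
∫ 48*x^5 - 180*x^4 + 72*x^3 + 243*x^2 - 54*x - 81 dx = 8*x^6 - 36*x^5 + 18*x^4 + 81*x^3 - 27*x^2 - 81*x + C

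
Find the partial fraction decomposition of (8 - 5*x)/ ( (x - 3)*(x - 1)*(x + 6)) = 38/(63*(x + 6)) - 3/(14*(x - 1)) - 7/(18*(x - 3))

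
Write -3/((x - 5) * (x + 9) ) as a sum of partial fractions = 3/(14*(x + 9)) - 3/(14*(x - 5))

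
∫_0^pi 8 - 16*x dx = -8*pi^2 + 8*pi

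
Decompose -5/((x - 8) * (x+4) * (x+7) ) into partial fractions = -1/(9*(x + 7)) + 5/(36*(x + 4)) - 1/(36*(x - 8))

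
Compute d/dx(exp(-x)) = -exp(-x)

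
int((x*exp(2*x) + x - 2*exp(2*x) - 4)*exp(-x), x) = 2*(x - 3)*sinh(x) + C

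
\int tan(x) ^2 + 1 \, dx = tan(x) + C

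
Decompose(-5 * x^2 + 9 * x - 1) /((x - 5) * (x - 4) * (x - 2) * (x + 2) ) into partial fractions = 13/(56*(x + 2)) - 1/(8*(x - 2)) + 15/(4*(x - 4)) - 27/(7*(x - 5))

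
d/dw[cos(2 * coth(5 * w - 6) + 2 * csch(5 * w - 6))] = 10*(cosh(5*w - 6) + 1)*sin(2*coth(5*w - 6) + 2*csch(5*w - 6))/sinh(5*w - 6)^2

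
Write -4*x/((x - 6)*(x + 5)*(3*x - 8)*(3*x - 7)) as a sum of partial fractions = -42/(121*(3*x - 7)) + 48/(115*(3*x - 8)) - 10/(2783*(x + 5)) - 12/(605*(x - 6))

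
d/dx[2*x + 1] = 2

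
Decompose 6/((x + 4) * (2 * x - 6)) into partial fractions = -3/(7*(x + 4)) + 3/(7*(x - 3))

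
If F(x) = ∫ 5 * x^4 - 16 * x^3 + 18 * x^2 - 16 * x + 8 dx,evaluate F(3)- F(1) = 30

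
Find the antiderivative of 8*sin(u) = -8*cos(u) + C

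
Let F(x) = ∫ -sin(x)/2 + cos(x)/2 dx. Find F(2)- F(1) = sqrt(2)*(-sin(pi/4 + 1) + sin(pi/4 + 2))/2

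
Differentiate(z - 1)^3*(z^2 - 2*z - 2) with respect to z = 5*z^4 - 20*z^3 + 21*z^2 - 2*z - 4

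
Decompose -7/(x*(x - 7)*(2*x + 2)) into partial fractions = -7/(16*(x + 1)) - 1/(16*(x - 7)) + 1/(2*x)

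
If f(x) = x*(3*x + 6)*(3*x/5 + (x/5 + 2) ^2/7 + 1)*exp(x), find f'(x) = 3*x^4*exp(x)/175 + 393*x^3*exp(x)/175 + 2718*x^2*exp(x)/175 + 192*x*exp(x)/7 + 66*exp(x)/7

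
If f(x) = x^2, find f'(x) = 2*x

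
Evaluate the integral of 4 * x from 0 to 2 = 8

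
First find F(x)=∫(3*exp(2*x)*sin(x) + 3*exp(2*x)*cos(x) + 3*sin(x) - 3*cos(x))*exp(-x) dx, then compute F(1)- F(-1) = 0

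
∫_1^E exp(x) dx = -E + exp(E)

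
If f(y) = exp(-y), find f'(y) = -exp(-y)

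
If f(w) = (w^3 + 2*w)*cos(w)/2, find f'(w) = -w^3*sin(w)/2 + 3*w^2*cos(w)/2 - w*sin(w) + cos(w)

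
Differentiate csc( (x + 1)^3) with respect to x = -6*(x + 1)^2*cos(x^3 + 3*x^2 + 3*x + 1)/(1 - cos(2*x^3 + 6*x^2 + 6*x + 2))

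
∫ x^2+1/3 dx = x^3/3 + x/3 + C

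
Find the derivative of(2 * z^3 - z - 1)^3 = 72*z^8 - 84*z^6 - 72*z^5 + 30*z^4 + 48*z^3 + 15*z^2 - 6*z - 3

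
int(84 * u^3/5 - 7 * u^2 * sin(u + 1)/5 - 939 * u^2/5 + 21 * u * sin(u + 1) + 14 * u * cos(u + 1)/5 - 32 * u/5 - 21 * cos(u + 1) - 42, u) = u*(u - 15)*(21*u^2 + 2*u + 7*cos(u + 1) + 14)/5 + C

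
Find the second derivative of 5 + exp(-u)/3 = exp(-u)/3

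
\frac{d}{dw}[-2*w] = -2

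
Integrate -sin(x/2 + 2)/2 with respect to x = cos(x/2 + 2) + C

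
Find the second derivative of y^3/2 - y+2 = 3*y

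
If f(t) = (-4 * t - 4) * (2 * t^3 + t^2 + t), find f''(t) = -96*t^2 - 72*t - 16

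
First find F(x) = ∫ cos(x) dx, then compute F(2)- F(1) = -sin(1) + sin(2)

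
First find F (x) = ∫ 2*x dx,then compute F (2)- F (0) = 4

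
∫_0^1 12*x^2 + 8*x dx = 8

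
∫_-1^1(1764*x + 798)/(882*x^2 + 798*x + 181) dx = -log(530) + log(3722)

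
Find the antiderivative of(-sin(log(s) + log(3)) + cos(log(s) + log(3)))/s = sqrt(2)*sin(log(s) + pi/4 + log(3)) + C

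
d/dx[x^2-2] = 2*x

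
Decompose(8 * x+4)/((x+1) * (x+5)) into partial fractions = 9/(x + 5) - 1/(x + 1)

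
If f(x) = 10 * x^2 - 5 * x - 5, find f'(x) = 20*x - 5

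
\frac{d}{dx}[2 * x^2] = 4*x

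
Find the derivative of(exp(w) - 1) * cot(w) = exp(w)/tan(w) - exp(w)/sin(w)^2 + sin(w)^(-2)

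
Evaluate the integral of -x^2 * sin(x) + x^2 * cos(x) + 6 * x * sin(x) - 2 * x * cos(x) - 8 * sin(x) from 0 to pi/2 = -4 + (-2 + pi/2)^2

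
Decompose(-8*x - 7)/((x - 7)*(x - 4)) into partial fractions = 13/(x - 4) - 21/(x - 7)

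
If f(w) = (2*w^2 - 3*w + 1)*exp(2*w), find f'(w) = 4*w^2*exp(2*w) - 2*w*exp(2*w) - exp(2*w)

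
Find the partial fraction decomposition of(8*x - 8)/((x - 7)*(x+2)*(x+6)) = -14/(13*(x + 6)) + 2/(3*(x + 2)) + 16/(39*(x - 7))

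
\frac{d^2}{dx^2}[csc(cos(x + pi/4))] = 2*sin(x + pi/4)^2*cot(cos(x + pi/4))^2*csc(cos(x + pi/4)) + sin(x + pi/4)^2*csc(cos(x + pi/4)) + cos(x + pi/4)*cot(cos(x + pi/4))*csc(cos(x + pi/4))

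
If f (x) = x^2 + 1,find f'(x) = 2*x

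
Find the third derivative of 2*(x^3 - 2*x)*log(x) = (12*x^2*log(x) + 22*x^2 + 4)/x^2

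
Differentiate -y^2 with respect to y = -2*y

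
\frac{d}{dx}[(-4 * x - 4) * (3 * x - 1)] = -24*x - 8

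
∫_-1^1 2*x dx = 0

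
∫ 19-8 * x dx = -4*x^2 + 19*x + C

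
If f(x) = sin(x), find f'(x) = cos(x)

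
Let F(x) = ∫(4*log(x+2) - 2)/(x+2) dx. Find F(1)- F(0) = -2*log(3) - 2*log(2)^2 + 2*log(2) + 2*log(3)^2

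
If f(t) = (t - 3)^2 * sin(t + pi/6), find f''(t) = -t^2*sin(t + pi/6) + 6*t*sin(t + pi/6) + 4*t*cos(t + pi/6) - 7*sin(t + pi/6) - 12*cos(t + pi/6)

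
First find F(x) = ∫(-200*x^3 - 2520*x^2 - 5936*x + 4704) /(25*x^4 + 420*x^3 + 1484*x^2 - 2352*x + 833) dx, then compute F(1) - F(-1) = -2*log(410) + 2*log(4274)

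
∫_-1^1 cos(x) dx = 2*sin(1)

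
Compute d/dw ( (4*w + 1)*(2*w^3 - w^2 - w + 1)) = 32*w^3 - 6*w^2 - 10*w + 3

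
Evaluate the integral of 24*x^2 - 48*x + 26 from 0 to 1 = 10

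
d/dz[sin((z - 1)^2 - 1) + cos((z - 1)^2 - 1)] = -2*z*sin(z*(z - 2)) + 2*z*cos(z*(z - 2)) + 2*sin(z*(z - 2)) - 2*cos(z*(z - 2))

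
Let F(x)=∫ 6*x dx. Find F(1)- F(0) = 3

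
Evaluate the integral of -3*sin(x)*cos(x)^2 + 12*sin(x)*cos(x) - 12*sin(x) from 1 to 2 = (-2 + cos(2))^3 - (-2 + cos(1))^3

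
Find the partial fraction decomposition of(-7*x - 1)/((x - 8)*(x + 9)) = -62/(17*(x + 9)) - 57/(17*(x - 8))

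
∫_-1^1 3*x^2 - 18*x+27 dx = 56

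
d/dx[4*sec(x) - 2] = 4*tan(x)*sec(x)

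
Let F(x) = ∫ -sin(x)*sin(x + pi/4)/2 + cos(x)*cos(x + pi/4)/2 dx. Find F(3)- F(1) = -sin(pi/4 + 2)/4 + sin(pi/4 + 6)/4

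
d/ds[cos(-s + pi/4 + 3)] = cos(s - 3 + pi/4)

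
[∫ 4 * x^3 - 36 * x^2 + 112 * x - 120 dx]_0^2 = -96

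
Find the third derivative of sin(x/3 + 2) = -cos(x/3 + 2)/27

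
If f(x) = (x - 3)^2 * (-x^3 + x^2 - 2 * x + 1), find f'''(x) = -60*x^2 + 168*x - 102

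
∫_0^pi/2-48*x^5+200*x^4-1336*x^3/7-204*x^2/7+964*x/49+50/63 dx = -2*(-pi^3/4 + pi/7 + 5*pi^2/4)^2 - pi^3/2 + 25*pi/63 + 5*pi^2/2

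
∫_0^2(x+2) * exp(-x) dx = 3 - 5*exp(-2)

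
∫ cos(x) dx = sin(x) + C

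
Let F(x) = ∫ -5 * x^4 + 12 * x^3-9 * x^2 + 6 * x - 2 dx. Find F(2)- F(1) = 0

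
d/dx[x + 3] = 1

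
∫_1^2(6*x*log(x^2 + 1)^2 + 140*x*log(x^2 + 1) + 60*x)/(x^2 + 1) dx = -30*log(2) - 35*log(2)^2 - log(2)^3 + log(5)^3 + 30*log(5) + 35*log(5)^2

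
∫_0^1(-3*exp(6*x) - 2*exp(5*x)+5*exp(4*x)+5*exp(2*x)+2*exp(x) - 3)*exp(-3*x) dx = -(E - exp(-1))^3 - (E - exp(-1))^2 - 2*exp(-1) + 2*E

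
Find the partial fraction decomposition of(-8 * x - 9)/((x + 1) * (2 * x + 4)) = -7/(2*(x + 2)) - 1/(2*(x + 1))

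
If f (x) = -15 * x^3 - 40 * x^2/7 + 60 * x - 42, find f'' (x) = -90*x - 80/7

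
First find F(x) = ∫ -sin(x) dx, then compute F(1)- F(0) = -1 + cos(1)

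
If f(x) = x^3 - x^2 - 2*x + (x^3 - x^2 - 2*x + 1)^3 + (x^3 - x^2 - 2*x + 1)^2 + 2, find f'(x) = 9*x^8 - 24*x^7 - 21*x^6 + 90*x^5 - 10*x^4 - 96*x^3 + 42*x^2 + 20*x - 12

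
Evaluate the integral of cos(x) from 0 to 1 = sin(1)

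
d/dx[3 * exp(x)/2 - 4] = 3*exp(x)/2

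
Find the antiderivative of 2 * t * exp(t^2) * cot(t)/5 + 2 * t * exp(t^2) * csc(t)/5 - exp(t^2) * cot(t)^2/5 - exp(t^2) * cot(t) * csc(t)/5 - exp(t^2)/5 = (cot(t) + csc(t))*exp(t^2)/5 + C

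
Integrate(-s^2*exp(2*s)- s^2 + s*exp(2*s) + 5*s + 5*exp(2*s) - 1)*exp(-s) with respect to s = 2*(-s^2 + 3*s + 2)*sinh(s) + C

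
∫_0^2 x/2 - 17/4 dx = -15/2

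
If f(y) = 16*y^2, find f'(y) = 32*y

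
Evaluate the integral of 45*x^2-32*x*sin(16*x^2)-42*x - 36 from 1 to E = cos(16*exp(2)) - cos(16) + 6 + (6 - 3*E)*(-5*exp(2) - 3*E + 6)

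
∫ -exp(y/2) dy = -2*exp(y/2) + C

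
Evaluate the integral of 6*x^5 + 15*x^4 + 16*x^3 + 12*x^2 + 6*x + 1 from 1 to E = -16 + (1 + E)^3*(E + exp(3))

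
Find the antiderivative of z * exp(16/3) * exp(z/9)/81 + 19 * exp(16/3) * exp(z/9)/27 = (z + 48)*exp(z/9 + 16/3)/9 + C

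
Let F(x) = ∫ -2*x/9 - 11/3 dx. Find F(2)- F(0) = -70/9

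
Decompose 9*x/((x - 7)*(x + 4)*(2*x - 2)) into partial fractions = -18/(55*(x + 4)) - 3/(20*(x - 1)) + 21/(44*(x - 7))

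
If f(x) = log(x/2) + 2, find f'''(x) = 2/x^3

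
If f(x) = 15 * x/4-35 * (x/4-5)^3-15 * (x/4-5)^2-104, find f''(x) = 255/4 - 105*x/32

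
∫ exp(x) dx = exp(x) + C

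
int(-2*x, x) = -x^2 + C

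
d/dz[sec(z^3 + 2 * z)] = 3*z^2*tan(z^3 + 2*z)*sec(z^3 + 2*z) + 2*tan(z^3 + 2*z)*sec(z^3 + 2*z)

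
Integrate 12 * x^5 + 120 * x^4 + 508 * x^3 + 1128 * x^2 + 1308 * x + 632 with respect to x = 2*x^6 + 24*x^5 + 127*x^4 + 376*x^3 + 654*x^2 + 632*x + C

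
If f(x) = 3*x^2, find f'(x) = 6*x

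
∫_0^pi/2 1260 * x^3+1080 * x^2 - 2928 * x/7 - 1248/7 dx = 2*(-3 + 7*pi/2)*(-3*pi/2 - 3) - 531/7 + 5*(-3 + 7*pi/2)^2*(-3*pi/2 - 3)^2/7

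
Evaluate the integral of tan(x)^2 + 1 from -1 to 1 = 2*tan(1)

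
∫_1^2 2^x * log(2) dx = 2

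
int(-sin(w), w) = cos(w) + C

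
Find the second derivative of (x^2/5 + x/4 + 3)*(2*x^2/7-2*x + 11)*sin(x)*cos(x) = -4*x^4*sin(2*x)/35 + 23*x^3*sin(2*x)/35 + 16*x^3*cos(2*x)/35 - 167*x^2*sin(2*x)/35 - 69*x^2*cos(2*x)/35 + 193*x*sin(2*x)/35 + 358*x*cos(2*x)/35 - 4441*sin(2*x)/70 - 13*cos(2*x)/2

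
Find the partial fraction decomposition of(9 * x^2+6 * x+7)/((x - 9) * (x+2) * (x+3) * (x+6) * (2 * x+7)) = -308/(75*(2*x + 7)) + 59/(180*(x + 6)) + 35/(18*(x + 3)) - 31/(132*(x + 2)) + 79/(4950*(x - 9))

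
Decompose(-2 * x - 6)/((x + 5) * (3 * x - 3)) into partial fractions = -2/(9*(x + 5)) - 4/(9*(x - 1))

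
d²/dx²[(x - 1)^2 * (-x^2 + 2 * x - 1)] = -12*x^2 + 24*x - 12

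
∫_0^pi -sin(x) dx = -2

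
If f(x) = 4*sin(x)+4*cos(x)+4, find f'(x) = -4*sin(x) + 4*cos(x)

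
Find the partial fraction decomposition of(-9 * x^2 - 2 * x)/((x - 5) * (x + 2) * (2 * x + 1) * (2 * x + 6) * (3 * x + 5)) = -351/(224*(3*x + 5)) + 2/(231*(2*x + 1)) - 15/(64*(x + 3)) + 16/(21*(x + 2)) - 47/(4928*(x - 5))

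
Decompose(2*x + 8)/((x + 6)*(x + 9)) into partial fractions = 10/(3*(x + 9)) - 4/(3*(x + 6))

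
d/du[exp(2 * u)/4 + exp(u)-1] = exp(2*u)/2 + exp(u)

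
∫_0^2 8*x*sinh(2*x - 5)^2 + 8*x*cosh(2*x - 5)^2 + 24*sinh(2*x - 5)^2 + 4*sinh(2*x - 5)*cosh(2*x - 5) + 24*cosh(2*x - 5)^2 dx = -10*sinh(2) + 6*sinh(10)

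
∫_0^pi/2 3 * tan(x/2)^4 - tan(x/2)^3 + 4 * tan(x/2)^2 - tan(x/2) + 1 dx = 3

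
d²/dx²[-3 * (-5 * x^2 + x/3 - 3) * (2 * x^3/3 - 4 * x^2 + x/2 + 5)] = 200*x^3 - 728*x^2 + 105*x + 77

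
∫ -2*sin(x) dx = 2*cos(x) + C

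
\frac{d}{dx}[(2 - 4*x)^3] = -192*x^2 + 192*x - 48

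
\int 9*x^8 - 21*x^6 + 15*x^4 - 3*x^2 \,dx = x^9 - 3*x^7 + 3*x^5 - x^3 + C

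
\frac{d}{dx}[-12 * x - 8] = -12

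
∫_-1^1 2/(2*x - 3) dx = -log(5)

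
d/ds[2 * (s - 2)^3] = 6*s^2 - 24*s + 24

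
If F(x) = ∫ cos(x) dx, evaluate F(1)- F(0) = sin(1)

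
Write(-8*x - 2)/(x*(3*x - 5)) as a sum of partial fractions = -46/(5*(3*x - 5)) + 2/(5*x)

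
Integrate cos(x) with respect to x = sin(x) + C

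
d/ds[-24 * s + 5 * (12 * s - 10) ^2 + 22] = 1440*s - 1224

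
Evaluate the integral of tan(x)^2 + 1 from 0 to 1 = tan(1)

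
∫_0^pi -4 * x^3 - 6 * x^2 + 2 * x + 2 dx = (1 + (2 + pi)^2)*(-pi^2 - 2 + 2*pi) + 10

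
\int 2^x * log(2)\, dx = 2^x + C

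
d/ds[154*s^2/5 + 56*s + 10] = 308*s/5 + 56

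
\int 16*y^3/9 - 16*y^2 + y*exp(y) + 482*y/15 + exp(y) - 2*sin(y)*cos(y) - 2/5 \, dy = 4*y^2*(y - 6)^2/9 + y^2/15 + y*exp(y) - 2*y/5 + cos(y)^2 + C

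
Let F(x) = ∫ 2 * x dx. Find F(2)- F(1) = 3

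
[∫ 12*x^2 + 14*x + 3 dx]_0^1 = 14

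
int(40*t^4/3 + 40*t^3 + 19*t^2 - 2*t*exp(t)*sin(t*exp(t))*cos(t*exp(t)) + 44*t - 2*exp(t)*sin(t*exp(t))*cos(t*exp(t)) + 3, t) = (4*t^2 - 3*t + 5)*(2*t^3 + 9*t^2 + 9*t + 12)/3 + cos(t*exp(t))^2 + C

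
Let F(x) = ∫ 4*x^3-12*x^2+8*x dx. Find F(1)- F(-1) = -8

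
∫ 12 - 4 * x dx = -2*x^2 + 12*x + C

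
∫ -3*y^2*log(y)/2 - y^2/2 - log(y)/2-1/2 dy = -y*(y^2 + 1)*log(y)/2 + C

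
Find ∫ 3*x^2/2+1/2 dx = x^3/2 + x/2 + C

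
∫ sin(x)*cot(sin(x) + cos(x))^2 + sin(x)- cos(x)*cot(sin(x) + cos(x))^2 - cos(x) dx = cot(sin(x) + cos(x)) + C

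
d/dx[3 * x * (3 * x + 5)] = 18*x + 15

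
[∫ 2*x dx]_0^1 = 1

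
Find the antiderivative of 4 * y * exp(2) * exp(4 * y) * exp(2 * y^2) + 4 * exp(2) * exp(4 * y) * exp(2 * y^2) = exp(2*(y + 1)^2) + C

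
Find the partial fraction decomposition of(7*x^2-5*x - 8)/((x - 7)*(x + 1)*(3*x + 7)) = 47/(14*(3*x + 7)) - 1/(8*(x + 1)) + 75/(56*(x - 7))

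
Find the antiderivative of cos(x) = sin(x) + C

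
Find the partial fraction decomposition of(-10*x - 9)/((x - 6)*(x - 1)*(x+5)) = 41/(66*(x + 5)) + 19/(30*(x - 1)) - 69/(55*(x - 6))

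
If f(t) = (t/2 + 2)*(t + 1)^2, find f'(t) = 3*t^2/2 + 6*t + 9/2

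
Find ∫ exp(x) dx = exp(x) + C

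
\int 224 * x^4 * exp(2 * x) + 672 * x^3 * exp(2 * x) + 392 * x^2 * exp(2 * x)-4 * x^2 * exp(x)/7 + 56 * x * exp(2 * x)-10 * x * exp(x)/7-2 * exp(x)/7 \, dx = 2*x*(2*x + 1)*(98*x*(2*x + 1)*exp(x) - 1)*exp(x)/7 + C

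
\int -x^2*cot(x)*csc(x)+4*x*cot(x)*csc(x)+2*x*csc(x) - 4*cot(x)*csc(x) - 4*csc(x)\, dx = (x - 2)^2*csc(x) + C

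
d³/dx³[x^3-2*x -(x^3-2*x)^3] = -504*x^6 + 1260*x^4 - 720*x^2 + 54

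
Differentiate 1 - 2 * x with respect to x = -2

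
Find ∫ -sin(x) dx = cos(x) + C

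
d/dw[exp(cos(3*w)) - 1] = -3*exp(cos(3*w))*sin(3*w)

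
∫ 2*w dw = w^2 + C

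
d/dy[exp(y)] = exp(y)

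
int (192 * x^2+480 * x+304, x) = 64*x^3 + 240*x^2 + 304*x + C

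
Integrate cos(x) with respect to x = sin(x) + C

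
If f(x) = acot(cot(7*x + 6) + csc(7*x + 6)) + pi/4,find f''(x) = 0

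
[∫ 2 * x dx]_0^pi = pi^2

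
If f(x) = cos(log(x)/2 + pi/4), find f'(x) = -sin(log(x)/2 + pi/4)/(2*x)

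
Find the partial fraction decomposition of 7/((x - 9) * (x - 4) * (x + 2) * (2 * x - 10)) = -1/(132*(x + 2)) + 7/(60*(x - 4)) - 1/(8*(x - 5)) + 7/(440*(x - 9))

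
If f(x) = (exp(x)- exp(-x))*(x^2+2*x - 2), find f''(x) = (x^2*exp(2*x) - x^2 + 6*x*exp(2*x) + 2*x + 4*exp(2*x) + 4)*exp(-x)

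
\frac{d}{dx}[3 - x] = -1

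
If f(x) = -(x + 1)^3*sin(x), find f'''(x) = x^3*cos(x) + 9*x^2*sin(x) + 3*x^2*cos(x) + 18*x*sin(x) - 15*x*cos(x) + 3*sin(x) - 17*cos(x)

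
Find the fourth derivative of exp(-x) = exp(-x)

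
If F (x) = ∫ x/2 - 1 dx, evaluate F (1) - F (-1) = -2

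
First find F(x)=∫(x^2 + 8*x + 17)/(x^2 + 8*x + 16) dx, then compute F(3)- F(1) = 72/35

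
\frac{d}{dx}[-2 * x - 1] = -2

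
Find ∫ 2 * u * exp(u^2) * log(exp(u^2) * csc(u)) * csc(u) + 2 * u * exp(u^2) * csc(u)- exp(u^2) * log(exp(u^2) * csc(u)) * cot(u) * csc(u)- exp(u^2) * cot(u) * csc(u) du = (u^2 + log(csc(u)))*exp(u^2)*csc(u) + C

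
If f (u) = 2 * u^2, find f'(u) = 4*u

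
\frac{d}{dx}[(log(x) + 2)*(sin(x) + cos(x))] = sqrt(2)*(x*log(x)*cos(x + pi/4) + 2*x*cos(x + pi/4) + sin(x + pi/4))/x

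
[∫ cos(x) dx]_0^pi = 0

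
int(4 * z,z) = 2*z^2 + C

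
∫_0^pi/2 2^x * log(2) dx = -1 + 2^(pi/2)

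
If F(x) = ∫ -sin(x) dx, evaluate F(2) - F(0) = -1 + cos(2)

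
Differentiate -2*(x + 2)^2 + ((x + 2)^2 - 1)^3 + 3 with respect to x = 6*x^5 + 60*x^4 + 228*x^3 + 408*x^2 + 338*x + 100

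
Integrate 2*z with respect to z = z^2 + C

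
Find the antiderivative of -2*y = -y^2 + C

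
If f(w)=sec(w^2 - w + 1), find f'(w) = 2*w*tan(w^2 - w + 1)*sec(w^2 - w + 1) - tan(w^2 - w + 1)*sec(w^2 - w + 1)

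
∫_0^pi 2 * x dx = pi^2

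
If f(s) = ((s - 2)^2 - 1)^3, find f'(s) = 6*s^5 - 60*s^4 + 228*s^3 - 408*s^2 + 342*s - 108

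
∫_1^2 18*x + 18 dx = 45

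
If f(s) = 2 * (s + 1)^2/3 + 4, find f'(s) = 4*s/3 + 4/3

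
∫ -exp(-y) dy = exp(-y) + C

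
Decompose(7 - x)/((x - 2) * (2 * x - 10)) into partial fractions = -5/(6*(x - 2)) + 1/(3*(x - 5))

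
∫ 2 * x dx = x^2 + C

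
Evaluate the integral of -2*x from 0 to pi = -pi^2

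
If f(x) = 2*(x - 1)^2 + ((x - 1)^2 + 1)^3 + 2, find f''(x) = 30*x^4 - 120*x^3 + 216*x^2 - 192*x + 76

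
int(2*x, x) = x^2 + C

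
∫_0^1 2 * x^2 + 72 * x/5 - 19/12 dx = 377/60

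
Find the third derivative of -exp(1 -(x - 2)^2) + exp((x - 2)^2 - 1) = (8*x^3*exp(2*x^2 - 8*x + 6) + 8*x^3 - 48*x^2*exp(2*x^2 - 8*x + 6) - 48*x^2 + 108*x*exp(2*x^2 - 8*x + 6) + 84*x - 88*exp(2*x^2 - 8*x + 6) - 40)*exp(-x^2 + 4*x - 3)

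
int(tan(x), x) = log(3*sec(x)) + C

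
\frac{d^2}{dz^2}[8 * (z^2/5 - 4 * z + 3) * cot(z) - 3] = 16*z^2*cot(z)^3/5 + 16*z^2*cot(z)/5 - 64*z*cot(z)^3 - 32*z*cot(z)^2/5 - 64*z*cot(z) - 32*z/5 + 48*cot(z)^3 + 64*cot(z)^2 + 256*cot(z)/5 + 64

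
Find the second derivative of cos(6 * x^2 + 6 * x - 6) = -144*x^2*cos(6*(x^2 + x - 1)) - 144*x*cos(6*(x^2 + x - 1)) - 12*sin(6*(x^2 + x - 1)) - 36*cos(6*(x^2 + x - 1))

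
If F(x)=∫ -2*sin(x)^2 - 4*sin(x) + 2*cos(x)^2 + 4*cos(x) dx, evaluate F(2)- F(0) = -9 + (cos(2) + sin(2) + 2)^2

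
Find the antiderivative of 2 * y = y^2 + C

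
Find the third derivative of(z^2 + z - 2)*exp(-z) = (-z^2 + 5*z - 1)*exp(-z)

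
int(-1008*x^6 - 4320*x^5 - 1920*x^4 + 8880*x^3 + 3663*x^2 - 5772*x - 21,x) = -144*x^7 - 720*x^6 - 384*x^5 + 2220*x^4 + 1221*x^3 - 2886*x^2 - 21*x + C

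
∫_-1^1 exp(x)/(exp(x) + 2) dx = -log(2*exp(-1) + 4) + log(4 + 2*E)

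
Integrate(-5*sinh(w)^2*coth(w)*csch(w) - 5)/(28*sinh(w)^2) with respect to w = 5/(28*tanh(w)) + 5/(28*sinh(w)) + C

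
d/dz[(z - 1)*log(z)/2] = (z*log(z) + z - 1)/(2*z)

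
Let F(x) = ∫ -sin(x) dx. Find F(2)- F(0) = -1 + cos(2)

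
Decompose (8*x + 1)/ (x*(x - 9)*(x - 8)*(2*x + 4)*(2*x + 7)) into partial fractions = -72/(4025*(2*x + 7)) + 1/(88*(x + 2)) - 13/(736*(x - 8)) + 73/(4950*(x - 9)) + 1/(2016*x)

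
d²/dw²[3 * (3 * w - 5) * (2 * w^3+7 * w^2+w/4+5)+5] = 216*w^2 + 198*w - 411/2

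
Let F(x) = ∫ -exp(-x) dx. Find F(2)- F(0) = -1 + exp(-2)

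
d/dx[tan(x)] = cos(x)^(-2)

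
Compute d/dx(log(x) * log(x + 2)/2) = (x*log(x) + x*log(x + 2) + 2*log(x + 2))/(2*x^2 + 4*x)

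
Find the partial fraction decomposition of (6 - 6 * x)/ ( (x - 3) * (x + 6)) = -14/(3*(x + 6)) - 4/(3*(x - 3))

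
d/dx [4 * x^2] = 8*x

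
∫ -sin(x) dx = cos(x) + C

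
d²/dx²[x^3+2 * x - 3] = 6*x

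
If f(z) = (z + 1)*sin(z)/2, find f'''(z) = -z*cos(z)/2 - 3*sin(z)/2 - cos(z)/2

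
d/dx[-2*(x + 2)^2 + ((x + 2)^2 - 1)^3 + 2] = 6*x^5 + 60*x^4 + 228*x^3 + 408*x^2 + 338*x + 100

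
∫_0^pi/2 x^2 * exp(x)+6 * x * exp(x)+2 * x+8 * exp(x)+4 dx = -8 + (1 + exp(pi/2))*(pi/2 + 2)^2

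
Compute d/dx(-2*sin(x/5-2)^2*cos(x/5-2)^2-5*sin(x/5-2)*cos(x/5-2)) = -sin(4*(x/5 - 2))/5 - cos(2*(x/5 - 2))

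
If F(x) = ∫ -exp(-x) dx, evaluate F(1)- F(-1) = -E + exp(-1)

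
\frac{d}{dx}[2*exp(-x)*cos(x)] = (-2*sin(x) - 2*cos(x))*exp(-x)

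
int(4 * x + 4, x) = 2*x^2 + 4*x + C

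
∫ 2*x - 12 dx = x^2 - 12*x + C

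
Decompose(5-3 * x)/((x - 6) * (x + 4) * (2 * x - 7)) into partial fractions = 22/(75*(2*x - 7)) + 17/(150*(x + 4)) - 13/(50*(x - 6))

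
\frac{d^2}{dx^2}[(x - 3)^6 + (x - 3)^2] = 30*x^4 - 360*x^3 + 1620*x^2 - 3240*x + 2432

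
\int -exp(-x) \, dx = exp(-x) + C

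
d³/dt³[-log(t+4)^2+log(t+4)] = (8 - 4*log(t + 4))/(t^3 + 12*t^2 + 48*t + 64)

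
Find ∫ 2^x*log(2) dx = 2^x + C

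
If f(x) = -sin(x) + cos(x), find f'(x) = -sin(x) - cos(x)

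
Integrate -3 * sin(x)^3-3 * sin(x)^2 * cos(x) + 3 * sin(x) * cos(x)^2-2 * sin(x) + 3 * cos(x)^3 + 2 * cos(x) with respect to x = sqrt(2)*(sin(2*x) + 3)*sin(x + pi/4) + C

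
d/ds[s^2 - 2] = 2*s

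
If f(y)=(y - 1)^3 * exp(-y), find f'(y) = (-y^3 + 6*y^2 - 9*y + 4)*exp(-y)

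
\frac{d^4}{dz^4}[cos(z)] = cos(z)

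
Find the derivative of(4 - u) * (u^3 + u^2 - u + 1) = -4*u^3 + 9*u^2 + 10*u - 5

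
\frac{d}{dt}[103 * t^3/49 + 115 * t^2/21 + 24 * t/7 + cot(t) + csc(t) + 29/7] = 309*t^2/49 + 230*t/21 - cot(t)^2 - cot(t)*csc(t) + 17/7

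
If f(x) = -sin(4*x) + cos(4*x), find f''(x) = 16*sin(4*x) - 16*cos(4*x)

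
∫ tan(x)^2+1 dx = tan(x) + C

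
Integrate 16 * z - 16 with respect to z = 8*z^2 - 16*z + C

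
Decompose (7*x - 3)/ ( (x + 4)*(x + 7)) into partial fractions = 52/(3*(x + 7)) - 31/(3*(x + 4))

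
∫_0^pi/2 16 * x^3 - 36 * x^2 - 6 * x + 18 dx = -9 + (-3*pi/2 - 3 + pi^2/2)^2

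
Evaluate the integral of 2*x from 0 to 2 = 4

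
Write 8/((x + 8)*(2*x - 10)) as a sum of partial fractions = -4/(13*(x + 8)) + 4/(13*(x - 5))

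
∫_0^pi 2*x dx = pi^2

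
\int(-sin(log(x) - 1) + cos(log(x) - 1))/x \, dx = sqrt(2)*cos(-log(x) + pi/4 + 1) + C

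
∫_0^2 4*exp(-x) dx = 4 - 4*exp(-2)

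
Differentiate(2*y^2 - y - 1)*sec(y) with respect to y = (2*y^2*sin(y)/cos(y) - y*sin(y)/cos(y) + 4*y - sin(y)/cos(y) - 1)/cos(y)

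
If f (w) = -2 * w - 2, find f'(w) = -2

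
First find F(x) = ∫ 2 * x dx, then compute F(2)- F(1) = 3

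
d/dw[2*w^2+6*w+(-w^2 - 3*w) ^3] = -6*w^5 - 45*w^4 - 108*w^3 - 81*w^2 + 4*w + 6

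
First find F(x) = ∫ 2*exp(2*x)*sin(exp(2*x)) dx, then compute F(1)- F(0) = -cos(exp(2)) + cos(1)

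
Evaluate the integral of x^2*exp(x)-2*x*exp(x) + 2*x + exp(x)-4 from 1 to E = -2*E - 2 + (1 + exp(E))*((-2 + E)^2 + 1)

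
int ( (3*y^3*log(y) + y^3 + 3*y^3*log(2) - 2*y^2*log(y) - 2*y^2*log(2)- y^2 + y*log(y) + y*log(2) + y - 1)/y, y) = (y^3 - y^2 + y - 1)*log(2*y) + C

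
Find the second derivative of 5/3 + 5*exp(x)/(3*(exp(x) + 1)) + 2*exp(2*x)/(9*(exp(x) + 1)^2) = (-19*exp(3*x) + 8*exp(2*x) + 15*exp(x))/(9*exp(4*x) + 36*exp(3*x) + 54*exp(2*x) + 36*exp(x) + 9)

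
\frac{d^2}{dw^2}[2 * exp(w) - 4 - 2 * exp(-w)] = (2*exp(2*w) - 2)*exp(-w)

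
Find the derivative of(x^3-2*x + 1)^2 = 6*x^5 - 16*x^3 + 6*x^2 + 8*x - 4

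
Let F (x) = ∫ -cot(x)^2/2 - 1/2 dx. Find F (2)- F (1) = -cot(1)/2 + cot(2)/2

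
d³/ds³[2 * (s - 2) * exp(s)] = 2*s*exp(s) + 2*exp(s)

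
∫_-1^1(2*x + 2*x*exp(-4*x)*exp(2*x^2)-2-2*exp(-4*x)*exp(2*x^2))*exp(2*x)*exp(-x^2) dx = -exp(3) - E + exp(-3) + exp(-1)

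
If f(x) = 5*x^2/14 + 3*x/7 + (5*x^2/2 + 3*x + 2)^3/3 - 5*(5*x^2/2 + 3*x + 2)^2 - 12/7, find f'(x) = 125*x^5/4 + 375*x^4/4 + 15*x^3 - 108*x^2 - 933*x/7 - 333/7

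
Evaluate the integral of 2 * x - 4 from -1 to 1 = -8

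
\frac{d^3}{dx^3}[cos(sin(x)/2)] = (6*sin(x)*cos(sin(x)/2) + sin(sin(x)/2)*cos(x)^2 + 4*sin(sin(x)/2))*cos(x)/8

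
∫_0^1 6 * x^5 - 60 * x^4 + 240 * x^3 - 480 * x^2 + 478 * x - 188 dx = -60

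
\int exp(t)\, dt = exp(t) + C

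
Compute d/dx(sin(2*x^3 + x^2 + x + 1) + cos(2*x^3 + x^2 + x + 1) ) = -6*x^2*sin(2*x^3 + x^2 + x + 1) + 6*x^2*cos(2*x^3 + x^2 + x + 1) - 2*x*sin(2*x^3 + x^2 + x + 1) + 2*x*cos(2*x^3 + x^2 + x + 1) - sin(2*x^3 + x^2 + x + 1) + cos(2*x^3 + x^2 + x + 1)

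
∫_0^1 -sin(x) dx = -1 + cos(1)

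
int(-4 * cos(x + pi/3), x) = -4*sin(x + pi/3) + C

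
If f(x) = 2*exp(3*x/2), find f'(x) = 3*exp(3*x/2)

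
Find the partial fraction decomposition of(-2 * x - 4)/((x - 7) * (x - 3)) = 5/(2*(x - 3)) - 9/(2*(x - 7))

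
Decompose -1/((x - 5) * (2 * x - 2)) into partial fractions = 1/(8*(x - 1)) - 1/(8*(x - 5))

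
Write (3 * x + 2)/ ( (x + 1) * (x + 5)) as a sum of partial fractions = 13/(4*(x + 5)) - 1/(4*(x + 1))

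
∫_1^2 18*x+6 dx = 33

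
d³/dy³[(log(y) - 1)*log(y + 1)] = (2*y^3*log(y) + 2*y^3*log(y + 1) - 8*y^3 + 6*y^2*log(y + 1) - 9*y^2 + 6*y*log(y + 1) - 3*y + 2*log(y + 1))/(y^6 + 3*y^5 + 3*y^4 + y^3)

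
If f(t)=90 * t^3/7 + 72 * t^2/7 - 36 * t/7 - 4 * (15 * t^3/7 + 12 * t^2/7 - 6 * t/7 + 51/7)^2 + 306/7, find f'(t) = -5400*t^5/49 - 7200*t^4/49 + 576*t^3/49 - 2106*t^2/7 - 1296*t/7 + 2196/49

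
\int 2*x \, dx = x^2 + C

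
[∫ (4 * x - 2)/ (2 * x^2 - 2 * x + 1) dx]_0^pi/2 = -log(2) + log(-2*pi + 2 + pi^2)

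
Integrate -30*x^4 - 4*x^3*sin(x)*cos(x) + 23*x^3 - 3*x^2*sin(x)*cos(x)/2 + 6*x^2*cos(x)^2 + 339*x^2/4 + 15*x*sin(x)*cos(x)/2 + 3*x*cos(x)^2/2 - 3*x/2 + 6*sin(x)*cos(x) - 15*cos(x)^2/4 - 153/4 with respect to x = (-3*x^2 + 4*x + cos(x)^2 + 7)*(2*x^3 + 3*x^2/4 - 15*x/4 - 3) + C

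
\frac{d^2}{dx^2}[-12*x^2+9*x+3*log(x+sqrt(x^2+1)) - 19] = (-96*x^6 - 96*x^5*sqrt(x^2 + 1) - 228*x^4 - 180*x^3*sqrt(x^2 + 1) - 153*x^2 - 75*x*sqrt(x^2 + 1) - 24)/(4*x^6 + 4*x^5*sqrt(x^2 + 1) + 9*x^4 + 7*x^3*sqrt(x^2 + 1) + 6*x^2 + 3*x*sqrt(x^2 + 1) + 1)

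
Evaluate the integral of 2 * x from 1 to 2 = 3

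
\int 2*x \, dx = x^2 + C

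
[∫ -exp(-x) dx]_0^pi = -1 + exp(-pi)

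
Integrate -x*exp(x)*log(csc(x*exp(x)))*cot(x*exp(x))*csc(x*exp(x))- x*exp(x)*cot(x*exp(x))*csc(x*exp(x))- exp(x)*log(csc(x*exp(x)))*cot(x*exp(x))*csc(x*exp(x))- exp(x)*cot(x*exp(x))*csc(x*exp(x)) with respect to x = log(csc(x*exp(x)))*csc(x*exp(x)) + C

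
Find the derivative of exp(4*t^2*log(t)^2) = 8*t*exp(4*t^2*log(t)^2)*log(t)^2 + 8*t*exp(4*t^2*log(t)^2)*log(t)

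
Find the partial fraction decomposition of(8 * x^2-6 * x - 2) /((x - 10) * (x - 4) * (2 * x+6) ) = 44/(91*(x + 3)) - 17/(14*(x - 4)) + 123/(26*(x - 10))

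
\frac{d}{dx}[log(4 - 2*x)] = 1/(x - 2)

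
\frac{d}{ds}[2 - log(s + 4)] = -1/(s + 4)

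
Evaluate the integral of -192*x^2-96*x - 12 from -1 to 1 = -152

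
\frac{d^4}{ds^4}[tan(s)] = 24*tan(s)^5 + 40*tan(s)^3 + 16*tan(s)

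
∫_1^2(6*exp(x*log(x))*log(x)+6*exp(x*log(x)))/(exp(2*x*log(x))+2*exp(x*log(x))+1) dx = 9/5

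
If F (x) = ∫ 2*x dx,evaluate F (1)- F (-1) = 0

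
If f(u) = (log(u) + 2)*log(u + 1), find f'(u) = (u*log(u) + u*log(u + 1) + 2*u + log(u + 1))/(u^2 + u)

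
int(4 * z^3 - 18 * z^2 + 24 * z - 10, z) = z^4 - 6*z^3 + 12*z^2 - 10*z + C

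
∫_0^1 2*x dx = 1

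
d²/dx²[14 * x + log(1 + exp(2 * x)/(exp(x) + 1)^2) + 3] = (-4*exp(5*x) + 6*exp(3*x) + 4*exp(2*x))/(4*exp(6*x) + 16*exp(5*x) + 28*exp(4*x) + 28*exp(3*x) + 17*exp(2*x) + 6*exp(x) + 1)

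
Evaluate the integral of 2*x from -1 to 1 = 0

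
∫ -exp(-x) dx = exp(-x) + C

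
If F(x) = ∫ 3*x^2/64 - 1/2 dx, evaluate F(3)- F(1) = -19/32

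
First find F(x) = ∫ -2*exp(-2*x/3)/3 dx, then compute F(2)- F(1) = -exp(-2/3) + exp(-4/3)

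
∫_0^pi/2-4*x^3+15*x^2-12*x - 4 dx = -8 + (-2 + pi/2)^2*(-pi^2/4 + pi/2 + 2)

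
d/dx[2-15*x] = -15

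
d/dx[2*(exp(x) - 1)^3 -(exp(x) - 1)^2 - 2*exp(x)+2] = 6*exp(3*x) - 14*exp(2*x) + 6*exp(x)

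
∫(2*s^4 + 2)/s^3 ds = (s^4 - 1)/s^2 + C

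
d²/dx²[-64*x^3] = -384*x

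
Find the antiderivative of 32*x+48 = 16*x^2 + 48*x + C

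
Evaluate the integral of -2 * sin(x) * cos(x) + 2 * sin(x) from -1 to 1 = 0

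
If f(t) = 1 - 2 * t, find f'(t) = -2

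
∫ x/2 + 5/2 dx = x^2/4 + 5*x/2 + C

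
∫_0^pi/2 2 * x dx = pi^2/4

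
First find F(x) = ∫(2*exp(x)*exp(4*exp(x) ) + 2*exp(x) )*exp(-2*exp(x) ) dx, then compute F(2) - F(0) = -exp(2) - exp(-2*exp(2)) + exp(-2) + exp(2*exp(2))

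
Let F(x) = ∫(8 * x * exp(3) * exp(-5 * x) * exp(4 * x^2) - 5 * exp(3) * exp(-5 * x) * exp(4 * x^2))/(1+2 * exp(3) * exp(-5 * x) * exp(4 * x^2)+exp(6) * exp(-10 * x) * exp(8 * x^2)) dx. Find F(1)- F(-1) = -exp(12)/(1 + exp(12)) + exp(2)/(1 + exp(2))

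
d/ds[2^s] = 2^s*log(2)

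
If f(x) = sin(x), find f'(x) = cos(x)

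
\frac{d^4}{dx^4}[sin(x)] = sin(x)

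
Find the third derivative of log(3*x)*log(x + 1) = (2*x^3*log(x) + 2*x^3*log(x + 1) - 6*x^3 + 2*x^3*log(3) + 6*x^2*log(x + 1) - 9*x^2 + 6*x*log(x + 1) - 3*x + 2*log(x + 1))/(x^6 + 3*x^5 + 3*x^4 + x^3)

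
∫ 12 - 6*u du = -3*u^2 + 12*u + C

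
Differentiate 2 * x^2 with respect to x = 4*x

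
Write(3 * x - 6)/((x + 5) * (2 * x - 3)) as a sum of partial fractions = -3/(13*(2*x - 3)) + 21/(13*(x + 5))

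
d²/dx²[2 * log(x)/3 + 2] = -2/(3*x^2)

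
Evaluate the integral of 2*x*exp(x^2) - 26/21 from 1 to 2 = -E - 26/21 + exp(4)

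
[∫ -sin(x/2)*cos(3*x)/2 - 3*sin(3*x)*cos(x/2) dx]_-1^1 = 0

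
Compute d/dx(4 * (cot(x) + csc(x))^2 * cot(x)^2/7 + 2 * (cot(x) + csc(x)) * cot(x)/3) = 2*(-5 + 22*cos(x)/sin(x)^2 + 22/sin(x)^2 - 24*cos(x)^2/sin(x)^4 - 48*cos(x)/sin(x)^4 - 24/sin(x)^4)/(21*sin(x))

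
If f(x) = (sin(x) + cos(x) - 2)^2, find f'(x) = 2*cos(2*x) - 4*sqrt(2)*cos(x + pi/4)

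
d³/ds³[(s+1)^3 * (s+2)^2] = 60*s^2 + 168*s + 114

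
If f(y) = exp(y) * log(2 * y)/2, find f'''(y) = (y^3*exp(y)*log(y) + y^3*exp(y)*log(2) + 3*y^2*exp(y) - 3*y*exp(y) + 2*exp(y))/(2*y^3)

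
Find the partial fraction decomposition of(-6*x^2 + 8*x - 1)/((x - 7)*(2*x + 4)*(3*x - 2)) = -15/(304*(3*x - 2)) - 41/(144*(x + 2)) - 239/(342*(x - 7))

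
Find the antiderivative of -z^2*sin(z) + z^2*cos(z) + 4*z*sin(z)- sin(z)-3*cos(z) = -sqrt(2)*(-z^2 + 2*z + 1)*sin(z + pi/4) + C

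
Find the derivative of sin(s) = cos(s)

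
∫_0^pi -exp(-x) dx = -1 + exp(-pi)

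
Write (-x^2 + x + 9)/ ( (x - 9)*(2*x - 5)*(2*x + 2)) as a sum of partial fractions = -3/(26*(2*x - 5)) + 1/(20*(x + 1)) - 63/(260*(x - 9))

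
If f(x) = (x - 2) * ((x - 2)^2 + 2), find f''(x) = 6*x - 12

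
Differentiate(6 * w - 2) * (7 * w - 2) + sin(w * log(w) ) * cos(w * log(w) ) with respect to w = 84*w - 2*log(w)*sin(w*log(w))^2 + log(w) - 2*sin(w*log(w))^2 - 25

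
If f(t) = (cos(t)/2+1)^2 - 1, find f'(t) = -(cos(t)/2 + 1)*sin(t)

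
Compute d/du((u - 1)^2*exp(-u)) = (-u^2 + 4*u - 3)*exp(-u)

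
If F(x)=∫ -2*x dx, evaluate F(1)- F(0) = -1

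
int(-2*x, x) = -x^2 + C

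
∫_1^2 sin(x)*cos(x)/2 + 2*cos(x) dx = -(sin(1)/2 + 2)^2 + (sin(2)/2 + 2)^2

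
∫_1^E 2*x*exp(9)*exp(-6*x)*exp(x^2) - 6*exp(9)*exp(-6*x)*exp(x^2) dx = -exp(4) + exp((-3 + E)^2)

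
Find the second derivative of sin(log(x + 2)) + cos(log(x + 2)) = -2*cos(log(x + 2))/(x^2 + 4*x + 4)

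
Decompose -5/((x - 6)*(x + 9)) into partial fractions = 1/(3*(x + 9)) - 1/(3*(x - 6))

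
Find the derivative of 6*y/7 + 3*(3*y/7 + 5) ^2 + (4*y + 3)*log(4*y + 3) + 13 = 54*y/49 + 4*log(4*y + 3) + 124/7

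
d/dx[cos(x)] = -sin(x)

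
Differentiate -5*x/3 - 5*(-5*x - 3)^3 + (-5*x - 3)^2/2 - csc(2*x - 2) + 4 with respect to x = 1875*x^2 + 2275*x + 2*cot(2*x - 2)*csc(2*x - 2) + 2065/3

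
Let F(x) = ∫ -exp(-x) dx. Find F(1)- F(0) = -1 + exp(-1)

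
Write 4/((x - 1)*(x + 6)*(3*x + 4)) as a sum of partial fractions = -18/(49*(3*x + 4)) + 2/(49*(x + 6)) + 4/(49*(x - 1))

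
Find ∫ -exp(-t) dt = exp(-t) + C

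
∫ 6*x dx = 3*x^2 + C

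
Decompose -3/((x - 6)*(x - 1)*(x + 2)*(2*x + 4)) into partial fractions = -11/(384*(x + 2)) - 1/(16*(x + 2)^2) + 1/(30*(x - 1)) - 3/(640*(x - 6))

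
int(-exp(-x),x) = exp(-x) + C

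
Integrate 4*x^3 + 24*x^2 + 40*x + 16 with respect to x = x^4 + 8*x^3 + 20*x^2 + 16*x + C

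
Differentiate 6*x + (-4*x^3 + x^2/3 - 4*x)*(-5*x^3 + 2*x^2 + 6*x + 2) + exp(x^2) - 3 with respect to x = 120*x^5 - 145*x^4/3 - 40*x^3/3 - 42*x^2 + 2*x*exp(x^2) - 140*x/3 - 2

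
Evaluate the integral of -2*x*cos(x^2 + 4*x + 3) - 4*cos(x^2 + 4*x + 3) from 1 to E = sin(1 - (2 + E)^2) + sin(8)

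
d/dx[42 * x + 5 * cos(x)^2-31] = 42 - 5*sin(2*x)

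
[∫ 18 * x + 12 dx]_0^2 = 60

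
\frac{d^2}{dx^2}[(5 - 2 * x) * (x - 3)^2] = 34 - 12*x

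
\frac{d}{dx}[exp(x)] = exp(x)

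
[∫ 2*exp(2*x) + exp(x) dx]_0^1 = -3*E - 6 + (2 + E)^2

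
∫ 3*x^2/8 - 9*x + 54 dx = x^3/8 - 9*x^2/2 + 54*x + C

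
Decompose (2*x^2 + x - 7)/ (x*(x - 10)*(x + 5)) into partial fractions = 38/(75*(x + 5)) + 203/(150*(x - 10)) + 7/(50*x)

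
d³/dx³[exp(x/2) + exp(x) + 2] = exp(x/2)/8 + exp(x)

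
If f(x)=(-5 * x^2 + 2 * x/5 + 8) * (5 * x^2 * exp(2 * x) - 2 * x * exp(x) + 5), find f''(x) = -100*x^4*exp(2*x) - 392*x^3*exp(2*x) + 10*x^3*exp(x) - 116*x^2*exp(2*x) + 296*x^2*exp(x)/5 + 332*x*exp(2*x) + 204*x*exp(x)/5 + 80*exp(2*x) - 168*exp(x)/5 - 50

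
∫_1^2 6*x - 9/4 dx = 27/4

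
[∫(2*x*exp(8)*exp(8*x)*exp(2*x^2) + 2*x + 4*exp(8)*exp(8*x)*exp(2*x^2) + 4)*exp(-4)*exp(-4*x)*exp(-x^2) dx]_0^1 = -exp(4) - exp(-9) + exp(-4) + exp(9)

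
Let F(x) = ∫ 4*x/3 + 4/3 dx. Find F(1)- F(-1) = 8/3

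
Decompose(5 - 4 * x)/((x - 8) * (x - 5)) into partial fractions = 5/(x - 5) - 9/(x - 8)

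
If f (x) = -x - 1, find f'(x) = -1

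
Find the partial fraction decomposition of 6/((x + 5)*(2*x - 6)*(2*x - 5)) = -4/(5*(2*x - 5)) + 1/(40*(x + 5)) + 3/(8*(x - 3))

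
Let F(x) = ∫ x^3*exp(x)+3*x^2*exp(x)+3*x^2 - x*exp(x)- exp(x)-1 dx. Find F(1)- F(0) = 0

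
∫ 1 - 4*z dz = -2*z^2 + z + C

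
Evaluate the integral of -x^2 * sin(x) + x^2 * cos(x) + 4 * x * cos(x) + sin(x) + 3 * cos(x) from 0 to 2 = 9*cos(2) - 1 + 9*sin(2)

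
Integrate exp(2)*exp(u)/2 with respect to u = exp(u + 2)/2 + C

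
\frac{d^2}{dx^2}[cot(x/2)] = cos(x/2)/(2*sin(x/2)^3)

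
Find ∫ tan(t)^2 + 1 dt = tan(t) + C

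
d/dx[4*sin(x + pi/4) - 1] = 4*cos(x + pi/4)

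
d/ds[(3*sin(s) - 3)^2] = 18*(sin(s) - 1)*cos(s)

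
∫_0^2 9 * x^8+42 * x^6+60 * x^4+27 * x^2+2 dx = 1740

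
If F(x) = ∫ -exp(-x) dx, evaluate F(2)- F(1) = -exp(-1) + exp(-2)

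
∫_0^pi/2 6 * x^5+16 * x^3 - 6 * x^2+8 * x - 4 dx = -1 + (-1 + pi + pi^3/8)^2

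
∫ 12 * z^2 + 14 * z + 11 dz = 4*z^3 + 7*z^2 + 11*z + C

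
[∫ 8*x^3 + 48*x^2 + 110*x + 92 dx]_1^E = -227 + 3*(2 + E)^2 + 2*(1 + (2 + E)^2)^2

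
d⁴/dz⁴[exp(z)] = exp(z)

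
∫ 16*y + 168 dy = 8*y^2 + 168*y + C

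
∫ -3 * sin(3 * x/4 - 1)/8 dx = cos(3*x/4 - 1)/2 + C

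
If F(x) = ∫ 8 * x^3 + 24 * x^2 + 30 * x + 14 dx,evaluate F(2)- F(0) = 184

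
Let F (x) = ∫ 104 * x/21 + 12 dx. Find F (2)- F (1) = 136/7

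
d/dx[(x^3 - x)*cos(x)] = -x^3*sin(x) + 3*x^2*cos(x) + x*sin(x) - cos(x)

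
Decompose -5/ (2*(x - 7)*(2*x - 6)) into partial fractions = 5/(16*(x - 3)) - 5/(16*(x - 7))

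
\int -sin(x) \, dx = cos(x) + C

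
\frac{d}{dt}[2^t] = 2^t*log(2)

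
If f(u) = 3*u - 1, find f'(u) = 3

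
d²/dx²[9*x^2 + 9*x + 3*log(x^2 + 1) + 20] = (18*x^4 + 30*x^2 + 24)/(x^4 + 2*x^2 + 1)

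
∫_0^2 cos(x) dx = sin(2)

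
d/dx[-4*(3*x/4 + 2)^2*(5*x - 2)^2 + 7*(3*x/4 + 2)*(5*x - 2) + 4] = -225*x^3 - 765*x^2 - 571*x/2 + 663/2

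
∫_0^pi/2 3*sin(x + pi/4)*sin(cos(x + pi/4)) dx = 0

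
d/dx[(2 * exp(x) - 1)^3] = 24*exp(3*x) - 24*exp(2*x) + 6*exp(x)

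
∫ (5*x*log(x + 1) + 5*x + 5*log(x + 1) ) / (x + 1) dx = 5*x*log(x + 1) + C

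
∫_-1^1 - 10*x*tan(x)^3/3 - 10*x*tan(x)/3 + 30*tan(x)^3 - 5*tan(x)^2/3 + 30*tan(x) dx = -10*tan(1)^2/3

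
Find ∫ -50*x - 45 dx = -25*x^2 - 45*x + C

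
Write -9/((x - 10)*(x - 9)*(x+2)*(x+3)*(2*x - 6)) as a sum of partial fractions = -1/(208*(x + 3)) + 3/(440*(x + 2)) - 1/(280*(x - 3)) + 1/(176*(x - 9)) - 3/(728*(x - 10))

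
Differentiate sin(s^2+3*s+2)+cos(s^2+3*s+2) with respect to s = -2*s*sin(s^2 + 3*s + 2) + 2*s*cos(s^2 + 3*s + 2) - 3*sin(s^2 + 3*s + 2) + 3*cos(s^2 + 3*s + 2)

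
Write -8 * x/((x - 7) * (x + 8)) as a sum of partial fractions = -64/(15*(x + 8)) - 56/(15*(x - 7))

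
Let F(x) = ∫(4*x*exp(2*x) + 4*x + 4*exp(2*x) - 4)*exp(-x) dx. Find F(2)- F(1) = -4*E - 8*exp(-2) + 4*exp(-1) + 8*exp(2)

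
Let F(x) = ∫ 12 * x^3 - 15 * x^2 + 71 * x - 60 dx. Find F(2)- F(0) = 30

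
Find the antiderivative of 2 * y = y^2 + C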